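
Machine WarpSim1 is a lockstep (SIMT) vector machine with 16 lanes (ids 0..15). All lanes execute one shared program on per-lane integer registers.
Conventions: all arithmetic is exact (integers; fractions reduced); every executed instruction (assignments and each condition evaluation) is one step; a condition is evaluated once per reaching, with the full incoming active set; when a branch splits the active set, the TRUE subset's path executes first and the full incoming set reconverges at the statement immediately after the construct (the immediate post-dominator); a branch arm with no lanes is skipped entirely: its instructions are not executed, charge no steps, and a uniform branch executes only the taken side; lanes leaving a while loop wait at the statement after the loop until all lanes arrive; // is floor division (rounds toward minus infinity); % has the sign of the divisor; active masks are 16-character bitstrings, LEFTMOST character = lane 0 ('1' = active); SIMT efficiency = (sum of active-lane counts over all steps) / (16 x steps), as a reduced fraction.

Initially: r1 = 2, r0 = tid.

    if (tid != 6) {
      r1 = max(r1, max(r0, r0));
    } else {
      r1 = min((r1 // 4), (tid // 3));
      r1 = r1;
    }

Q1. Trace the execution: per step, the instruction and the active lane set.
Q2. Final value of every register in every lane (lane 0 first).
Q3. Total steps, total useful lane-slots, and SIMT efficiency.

step 0: eval (tid != 6)              1111111111111111
step 1: r1 <- max(r1, max(r0, r0))   1111110111111111
step 2: r1 <- min((r1 // 4), (tid // 3)) 0000001000000000
step 3: r1 <- r1                     0000001000000000

Answer: 4 steps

r1: 2,2,2,3,4,5,0,7,8,9,10,11,12,13,14,15
r0: 0,1,2,3,4,5,6,7,8,9,10,11,12,13,14,15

steps = 4; useful = 33; efficiency = 33/64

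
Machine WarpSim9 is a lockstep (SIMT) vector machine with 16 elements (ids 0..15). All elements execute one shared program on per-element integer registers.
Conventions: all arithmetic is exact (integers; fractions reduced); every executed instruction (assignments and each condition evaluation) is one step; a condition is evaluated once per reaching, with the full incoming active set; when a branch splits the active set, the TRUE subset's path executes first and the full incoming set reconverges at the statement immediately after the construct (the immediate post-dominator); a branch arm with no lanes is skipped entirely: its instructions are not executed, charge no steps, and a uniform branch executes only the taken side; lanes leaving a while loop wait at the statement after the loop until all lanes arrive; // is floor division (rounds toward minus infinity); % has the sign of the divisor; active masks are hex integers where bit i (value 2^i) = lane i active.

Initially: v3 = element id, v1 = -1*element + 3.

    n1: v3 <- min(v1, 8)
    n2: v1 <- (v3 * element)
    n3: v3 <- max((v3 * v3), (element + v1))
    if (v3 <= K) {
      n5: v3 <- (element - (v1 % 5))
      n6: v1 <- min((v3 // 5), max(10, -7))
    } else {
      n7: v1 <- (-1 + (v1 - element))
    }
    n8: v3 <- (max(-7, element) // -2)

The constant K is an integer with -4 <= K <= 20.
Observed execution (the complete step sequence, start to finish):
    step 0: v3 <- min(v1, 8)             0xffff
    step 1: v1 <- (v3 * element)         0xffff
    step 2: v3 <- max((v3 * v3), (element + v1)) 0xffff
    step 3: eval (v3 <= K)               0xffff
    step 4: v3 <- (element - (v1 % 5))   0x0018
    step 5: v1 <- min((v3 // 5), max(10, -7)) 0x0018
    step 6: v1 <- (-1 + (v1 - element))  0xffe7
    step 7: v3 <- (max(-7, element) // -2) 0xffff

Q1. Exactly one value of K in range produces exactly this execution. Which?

Answer: K = 3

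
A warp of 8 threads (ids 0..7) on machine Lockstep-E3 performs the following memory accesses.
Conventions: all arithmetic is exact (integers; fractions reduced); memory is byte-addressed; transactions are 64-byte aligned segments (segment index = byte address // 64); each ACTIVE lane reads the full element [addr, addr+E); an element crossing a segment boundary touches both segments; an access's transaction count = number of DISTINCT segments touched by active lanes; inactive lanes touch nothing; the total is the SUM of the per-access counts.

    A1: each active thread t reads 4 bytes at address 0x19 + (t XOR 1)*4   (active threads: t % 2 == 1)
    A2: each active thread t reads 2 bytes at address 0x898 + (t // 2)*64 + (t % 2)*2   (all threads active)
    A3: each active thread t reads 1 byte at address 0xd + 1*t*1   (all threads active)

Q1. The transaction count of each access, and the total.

A1: 1 transaction
A2: 4 transactions
A3: 1 transaction

Answer: 1,4,1; total 6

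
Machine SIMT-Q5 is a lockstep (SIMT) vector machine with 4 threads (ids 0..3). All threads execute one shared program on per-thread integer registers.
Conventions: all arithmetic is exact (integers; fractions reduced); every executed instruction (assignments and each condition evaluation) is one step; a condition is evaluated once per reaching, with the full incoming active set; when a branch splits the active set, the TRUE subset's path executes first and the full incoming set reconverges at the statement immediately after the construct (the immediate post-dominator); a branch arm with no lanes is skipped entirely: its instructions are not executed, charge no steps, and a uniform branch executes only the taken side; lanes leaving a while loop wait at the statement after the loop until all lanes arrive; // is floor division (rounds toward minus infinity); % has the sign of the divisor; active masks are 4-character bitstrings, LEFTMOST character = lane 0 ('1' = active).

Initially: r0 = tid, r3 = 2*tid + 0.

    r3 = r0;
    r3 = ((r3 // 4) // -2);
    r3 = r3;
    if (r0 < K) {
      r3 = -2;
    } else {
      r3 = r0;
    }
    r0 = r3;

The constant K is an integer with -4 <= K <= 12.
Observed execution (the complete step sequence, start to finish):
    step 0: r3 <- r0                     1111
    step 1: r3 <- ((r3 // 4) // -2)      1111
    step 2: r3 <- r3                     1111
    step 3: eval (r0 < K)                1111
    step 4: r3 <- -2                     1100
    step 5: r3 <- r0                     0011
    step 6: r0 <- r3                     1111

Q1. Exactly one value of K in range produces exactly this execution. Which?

Answer: K = 2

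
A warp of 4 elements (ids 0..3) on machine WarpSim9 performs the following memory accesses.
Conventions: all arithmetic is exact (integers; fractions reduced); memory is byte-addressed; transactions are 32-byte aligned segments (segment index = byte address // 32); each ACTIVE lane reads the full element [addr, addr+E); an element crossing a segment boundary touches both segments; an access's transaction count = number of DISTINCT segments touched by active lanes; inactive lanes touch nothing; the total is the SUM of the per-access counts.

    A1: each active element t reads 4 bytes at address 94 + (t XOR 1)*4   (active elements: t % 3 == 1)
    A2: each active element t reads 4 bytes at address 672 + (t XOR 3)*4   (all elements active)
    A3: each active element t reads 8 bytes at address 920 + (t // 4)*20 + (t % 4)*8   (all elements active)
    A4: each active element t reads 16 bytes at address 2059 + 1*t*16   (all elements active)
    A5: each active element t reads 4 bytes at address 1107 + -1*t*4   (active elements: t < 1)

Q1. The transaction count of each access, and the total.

A1: 2 transactions
A2: 1 transaction
A3: 2 transactions
A4: 3 transactions
A5: 1 transaction

Answer: 2,1,2,3,1; total 9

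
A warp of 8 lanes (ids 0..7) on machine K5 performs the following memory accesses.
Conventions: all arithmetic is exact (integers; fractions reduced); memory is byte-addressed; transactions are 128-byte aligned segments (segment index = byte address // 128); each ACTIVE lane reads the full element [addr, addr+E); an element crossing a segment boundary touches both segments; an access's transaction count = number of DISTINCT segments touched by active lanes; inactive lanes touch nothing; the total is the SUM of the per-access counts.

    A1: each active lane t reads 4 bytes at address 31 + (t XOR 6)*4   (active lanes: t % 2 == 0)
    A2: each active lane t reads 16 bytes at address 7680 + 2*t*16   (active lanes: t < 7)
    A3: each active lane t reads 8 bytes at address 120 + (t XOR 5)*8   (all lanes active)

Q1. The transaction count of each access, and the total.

A1: 1 transaction
A2: 2 transactions
A3: 2 transactions

Answer: 1,2,2; total 5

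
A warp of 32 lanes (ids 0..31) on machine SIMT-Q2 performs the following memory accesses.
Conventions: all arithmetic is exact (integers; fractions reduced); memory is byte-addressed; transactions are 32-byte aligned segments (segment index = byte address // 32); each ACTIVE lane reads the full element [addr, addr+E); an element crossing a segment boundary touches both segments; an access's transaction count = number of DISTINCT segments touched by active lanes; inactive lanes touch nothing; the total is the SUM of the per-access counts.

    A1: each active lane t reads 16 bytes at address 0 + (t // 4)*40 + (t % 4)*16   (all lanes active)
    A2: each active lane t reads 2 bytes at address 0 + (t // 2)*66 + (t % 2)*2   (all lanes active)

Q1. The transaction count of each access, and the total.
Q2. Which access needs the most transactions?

A1: 11 transactions
A2: 17 transactions

Answer: 11,17; total 28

Answer: A2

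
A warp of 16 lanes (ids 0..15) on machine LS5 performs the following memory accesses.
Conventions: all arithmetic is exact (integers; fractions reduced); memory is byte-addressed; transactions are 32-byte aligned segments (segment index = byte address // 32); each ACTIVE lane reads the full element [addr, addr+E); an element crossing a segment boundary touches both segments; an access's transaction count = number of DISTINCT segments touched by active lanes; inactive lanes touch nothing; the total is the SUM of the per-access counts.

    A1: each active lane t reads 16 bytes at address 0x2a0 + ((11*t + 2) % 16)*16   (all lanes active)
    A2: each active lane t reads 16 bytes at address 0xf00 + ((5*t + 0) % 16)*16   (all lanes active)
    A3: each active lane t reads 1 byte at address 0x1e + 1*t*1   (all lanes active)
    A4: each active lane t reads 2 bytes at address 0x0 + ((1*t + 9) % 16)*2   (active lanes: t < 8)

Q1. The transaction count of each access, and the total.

A1: 8 transactions
A2: 8 transactions
A3: 2 transactions
A4: 1 transaction

Answer: 8,8,2,1; total 19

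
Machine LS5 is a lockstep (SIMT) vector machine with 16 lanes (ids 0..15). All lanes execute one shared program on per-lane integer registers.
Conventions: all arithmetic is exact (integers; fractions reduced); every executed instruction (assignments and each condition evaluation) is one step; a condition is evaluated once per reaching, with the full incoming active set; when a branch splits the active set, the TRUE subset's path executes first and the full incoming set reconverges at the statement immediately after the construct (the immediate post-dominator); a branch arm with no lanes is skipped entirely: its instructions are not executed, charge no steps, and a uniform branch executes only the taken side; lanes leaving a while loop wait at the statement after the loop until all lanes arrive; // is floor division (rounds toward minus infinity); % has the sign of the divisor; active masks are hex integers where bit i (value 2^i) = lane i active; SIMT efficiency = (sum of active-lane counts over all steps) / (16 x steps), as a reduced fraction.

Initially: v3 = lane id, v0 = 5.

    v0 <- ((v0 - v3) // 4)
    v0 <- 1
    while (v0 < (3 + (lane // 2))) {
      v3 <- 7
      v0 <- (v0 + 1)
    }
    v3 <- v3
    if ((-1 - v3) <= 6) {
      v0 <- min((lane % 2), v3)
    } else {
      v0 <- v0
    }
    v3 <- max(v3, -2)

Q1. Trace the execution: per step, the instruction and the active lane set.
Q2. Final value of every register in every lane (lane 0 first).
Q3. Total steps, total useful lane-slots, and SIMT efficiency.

step 0: v0 <- ((v0 - v3) // 4)       0xffff
step 1: v0 <- 1                      0xffff
step 2: eval (v0 < (3 + (lane // 2))) 0xffff
step 3: v3 <- 7                      0xffff
step 4: v0 <- (v0 + 1)               0xffff
step 5: eval (v0 < (3 + (lane // 2))) 0xffff
step 6: v3 <- 7                      0xffff
step 7: v0 <- (v0 + 1)               0xffff
step 8: eval (v0 < (3 + (lane // 2))) 0xffff
step 9: v3 <- 7                      0xfffc
step 10: v0 <- (v0 + 1)               0xfffc
step 11: eval (v0 < (3 + (lane // 2))) 0xfffc
step 12: v3 <- 7                      0xfff0
step 13: v0 <- (v0 + 1)               0xfff0
step 14: eval (v0 < (3 + (lane // 2))) 0xfff0
step 15: v3 <- 7                      0xffc0
step 16: v0 <- (v0 + 1)               0xffc0
step 17: eval (v0 < (3 + (lane // 2))) 0xffc0
step 18: v3 <- 7                      0xff00
step 19: v0 <- (v0 + 1)               0xff00
step 20: eval (v0 < (3 + (lane // 2))) 0xff00
step 21: v3 <- 7                      0xfc00
step 22: v0 <- (v0 + 1)               0xfc00
step 23: eval (v0 < (3 + (lane // 2))) 0xfc00
step 24: v3 <- 7                      0xf000
step 25: v0 <- (v0 + 1)               0xf000
step 26: eval (v0 < (3 + (lane // 2))) 0xf000
step 27: v3 <- 7                      0xc000
step 28: v0 <- (v0 + 1)               0xc000
step 29: eval (v0 < (3 + (lane // 2))) 0xc000
step 30: v3 <- v3                     0xffff
step 31: eval ((-1 - v3) <= 6)        0xffff
step 32: v0 <- min((lane % 2), v3)    0xffff
step 33: v3 <- max(v3, -2)            0xffff

Answer: 34 steps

v3: 7,7,7,7,7,7,7,7,7,7,7,7,7,7,7,7
v0: 0,1,0,1,0,1,0,1,0,1,0,1,0,1,0,1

steps = 34; useful = 376; efficiency = 376/544 = 47/68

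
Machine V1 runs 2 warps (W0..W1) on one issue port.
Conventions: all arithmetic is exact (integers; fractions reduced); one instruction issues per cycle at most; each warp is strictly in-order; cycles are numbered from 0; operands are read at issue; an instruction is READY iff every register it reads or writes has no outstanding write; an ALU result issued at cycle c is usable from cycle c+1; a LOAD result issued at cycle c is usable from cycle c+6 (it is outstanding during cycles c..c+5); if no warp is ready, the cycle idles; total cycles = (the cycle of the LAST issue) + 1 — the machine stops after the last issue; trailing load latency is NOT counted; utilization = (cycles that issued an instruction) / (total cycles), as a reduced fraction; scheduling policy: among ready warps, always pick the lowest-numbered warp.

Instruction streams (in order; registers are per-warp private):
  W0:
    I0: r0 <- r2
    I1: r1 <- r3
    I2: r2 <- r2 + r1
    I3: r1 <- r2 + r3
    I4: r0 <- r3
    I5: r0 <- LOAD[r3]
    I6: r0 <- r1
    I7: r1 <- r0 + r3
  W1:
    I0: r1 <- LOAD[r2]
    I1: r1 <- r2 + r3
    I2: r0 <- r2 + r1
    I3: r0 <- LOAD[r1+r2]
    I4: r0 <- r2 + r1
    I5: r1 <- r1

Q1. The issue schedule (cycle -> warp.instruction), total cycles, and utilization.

cycle 0: W0.I0
cycle 1: W0.I1
cycle 2: W0.I2
cycle 3: W0.I3
cycle 4: W0.I4
cycle 5: W0.I5
cycle 6: W1.I0
cycle 7: idle
cycle 8: idle
cycle 9: idle
cycle 10: idle
cycle 11: W0.I6
cycle 12: W0.I7
cycle 13: W1.I1
cycle 14: W1.I2
cycle 15: W1.I3
cycle 16: idle
cycle 17: idle
cycle 18: idle
cycle 19: idle
cycle 20: idle
cycle 21: W1.I4
cycle 22: W1.I5

Answer: 23 cycles, utilization 14/23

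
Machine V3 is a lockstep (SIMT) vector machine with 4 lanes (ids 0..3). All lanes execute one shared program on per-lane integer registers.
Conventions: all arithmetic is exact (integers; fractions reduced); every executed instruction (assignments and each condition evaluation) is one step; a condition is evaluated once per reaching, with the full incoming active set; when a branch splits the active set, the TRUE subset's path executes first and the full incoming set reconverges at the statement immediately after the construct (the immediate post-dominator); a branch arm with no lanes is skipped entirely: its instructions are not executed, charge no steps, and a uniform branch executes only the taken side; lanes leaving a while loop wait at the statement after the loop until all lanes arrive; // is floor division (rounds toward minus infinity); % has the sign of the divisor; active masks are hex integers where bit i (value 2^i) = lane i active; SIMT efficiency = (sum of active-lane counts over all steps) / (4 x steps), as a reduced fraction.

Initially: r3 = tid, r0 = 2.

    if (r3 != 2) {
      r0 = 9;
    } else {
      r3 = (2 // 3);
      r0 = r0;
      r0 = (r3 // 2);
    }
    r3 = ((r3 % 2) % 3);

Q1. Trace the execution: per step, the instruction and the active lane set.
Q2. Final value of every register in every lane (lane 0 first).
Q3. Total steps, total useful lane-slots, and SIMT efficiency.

step 0: eval (r3 != 2)               0xf
step 1: r0 <- 9                      0xb
step 2: r3 <- (2 // 3)               0x4
step 3: r0 <- r0                     0x4
step 4: r0 <- (r3 // 2)              0x4
step 5: r3 <- ((r3 % 2) % 3)         0xf

Answer: 6 steps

r3: 0,1,0,1
r0: 9,9,0,9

steps = 6; useful = 14; efficiency = 14/24 = 7/12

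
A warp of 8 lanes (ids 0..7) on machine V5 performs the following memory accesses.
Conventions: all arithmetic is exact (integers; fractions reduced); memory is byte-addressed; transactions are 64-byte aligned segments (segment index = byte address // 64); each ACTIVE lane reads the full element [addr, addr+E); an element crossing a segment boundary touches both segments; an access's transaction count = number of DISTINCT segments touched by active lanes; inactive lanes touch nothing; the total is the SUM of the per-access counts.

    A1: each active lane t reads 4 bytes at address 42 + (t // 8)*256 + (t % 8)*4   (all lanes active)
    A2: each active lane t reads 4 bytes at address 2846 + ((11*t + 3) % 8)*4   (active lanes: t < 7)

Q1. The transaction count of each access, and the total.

A1: 2 transactions
A2: 1 transaction

Answer: 2,1; total 3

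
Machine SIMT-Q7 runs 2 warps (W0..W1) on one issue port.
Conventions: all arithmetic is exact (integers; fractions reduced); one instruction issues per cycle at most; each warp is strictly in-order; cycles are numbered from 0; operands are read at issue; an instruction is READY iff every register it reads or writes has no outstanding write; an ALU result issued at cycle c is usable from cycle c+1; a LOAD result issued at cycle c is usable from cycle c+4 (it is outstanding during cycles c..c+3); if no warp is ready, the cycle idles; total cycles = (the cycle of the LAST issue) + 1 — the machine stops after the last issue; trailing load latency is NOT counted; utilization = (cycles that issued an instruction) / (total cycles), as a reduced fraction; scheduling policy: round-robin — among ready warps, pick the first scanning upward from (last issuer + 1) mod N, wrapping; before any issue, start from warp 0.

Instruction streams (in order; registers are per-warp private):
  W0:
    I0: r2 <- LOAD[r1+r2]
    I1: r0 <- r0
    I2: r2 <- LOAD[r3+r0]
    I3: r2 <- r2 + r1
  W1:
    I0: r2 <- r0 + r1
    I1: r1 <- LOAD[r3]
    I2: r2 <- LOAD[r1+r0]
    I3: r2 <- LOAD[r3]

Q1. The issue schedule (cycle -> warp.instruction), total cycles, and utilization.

cycle 0: W0.I0
cycle 1: W1.I0
cycle 2: W0.I1
cycle 3: W1.I1
cycle 4: W0.I2
cycle 5: idle
cycle 6: idle
cycle 7: W1.I2
cycle 8: W0.I3
cycle 9: idle
cycle 10: idle
cycle 11: W1.I3

Answer: 12 cycles, utilization 2/3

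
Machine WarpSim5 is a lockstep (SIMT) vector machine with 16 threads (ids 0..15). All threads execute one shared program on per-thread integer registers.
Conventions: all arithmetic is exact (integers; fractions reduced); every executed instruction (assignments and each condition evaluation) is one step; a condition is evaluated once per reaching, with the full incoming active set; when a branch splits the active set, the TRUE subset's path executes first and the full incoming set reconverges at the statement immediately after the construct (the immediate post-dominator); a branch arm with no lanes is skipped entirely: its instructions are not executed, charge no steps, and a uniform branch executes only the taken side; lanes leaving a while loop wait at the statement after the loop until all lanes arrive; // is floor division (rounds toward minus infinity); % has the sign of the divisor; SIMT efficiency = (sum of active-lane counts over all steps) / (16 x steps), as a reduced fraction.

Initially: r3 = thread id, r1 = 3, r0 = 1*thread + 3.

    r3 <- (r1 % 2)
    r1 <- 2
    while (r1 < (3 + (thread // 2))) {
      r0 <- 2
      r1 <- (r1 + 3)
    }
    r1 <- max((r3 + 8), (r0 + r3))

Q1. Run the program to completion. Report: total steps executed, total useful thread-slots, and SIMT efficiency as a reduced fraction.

Answer: 13 steps, 154 useful, 77/104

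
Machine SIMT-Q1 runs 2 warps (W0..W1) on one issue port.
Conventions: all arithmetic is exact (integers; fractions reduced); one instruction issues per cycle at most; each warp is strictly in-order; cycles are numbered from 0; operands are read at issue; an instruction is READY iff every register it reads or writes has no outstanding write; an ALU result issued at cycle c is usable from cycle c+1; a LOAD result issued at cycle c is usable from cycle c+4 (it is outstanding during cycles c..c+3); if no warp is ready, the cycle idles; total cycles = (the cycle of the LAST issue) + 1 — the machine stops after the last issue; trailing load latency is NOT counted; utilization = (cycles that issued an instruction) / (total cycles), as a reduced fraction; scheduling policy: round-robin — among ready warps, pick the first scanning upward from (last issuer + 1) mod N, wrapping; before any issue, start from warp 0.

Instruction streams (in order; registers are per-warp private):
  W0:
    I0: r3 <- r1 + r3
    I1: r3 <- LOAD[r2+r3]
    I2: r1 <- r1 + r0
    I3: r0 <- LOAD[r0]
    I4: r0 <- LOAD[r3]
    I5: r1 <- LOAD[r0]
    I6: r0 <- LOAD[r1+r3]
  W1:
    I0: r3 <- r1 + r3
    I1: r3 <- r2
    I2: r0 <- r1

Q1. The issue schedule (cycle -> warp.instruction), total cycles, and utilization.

cycle 0: W0.I0
cycle 1: W1.I0
cycle 2: W0.I1
cycle 3: W1.I1
cycle 4: W0.I2
cycle 5: W1.I2
cycle 6: W0.I3
cycle 7: idle
cycle 8: idle
cycle 9: idle
cycle 10: W0.I4
cycle 11: idle
cycle 12: idle
cycle 13: idle
cycle 14: W0.I5
cycle 15: idle
cycle 16: idle
cycle 17: idle
cycle 18: W0.I6

Answer: 19 cycles, utilization 10/19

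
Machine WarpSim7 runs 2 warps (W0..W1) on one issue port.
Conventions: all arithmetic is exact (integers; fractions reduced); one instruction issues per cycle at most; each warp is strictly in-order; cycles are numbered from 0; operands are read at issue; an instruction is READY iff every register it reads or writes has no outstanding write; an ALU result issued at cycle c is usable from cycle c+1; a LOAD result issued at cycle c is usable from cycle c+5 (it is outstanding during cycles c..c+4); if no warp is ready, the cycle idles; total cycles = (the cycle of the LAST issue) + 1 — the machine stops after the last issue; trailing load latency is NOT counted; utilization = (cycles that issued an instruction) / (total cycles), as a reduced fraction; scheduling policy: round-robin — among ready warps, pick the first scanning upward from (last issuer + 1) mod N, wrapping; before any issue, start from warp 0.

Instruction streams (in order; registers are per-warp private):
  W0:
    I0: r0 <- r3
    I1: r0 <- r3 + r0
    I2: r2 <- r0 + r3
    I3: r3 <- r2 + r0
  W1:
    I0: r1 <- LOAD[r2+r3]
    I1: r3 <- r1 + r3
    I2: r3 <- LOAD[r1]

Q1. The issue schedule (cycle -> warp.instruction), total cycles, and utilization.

cycle 0: W0.I0
cycle 1: W1.I0
cycle 2: W0.I1
cycle 3: W0.I2
cycle 4: W0.I3
cycle 5: idle
cycle 6: W1.I1
cycle 7: W1.I2

Answer: 8 cycles, utilization 7/8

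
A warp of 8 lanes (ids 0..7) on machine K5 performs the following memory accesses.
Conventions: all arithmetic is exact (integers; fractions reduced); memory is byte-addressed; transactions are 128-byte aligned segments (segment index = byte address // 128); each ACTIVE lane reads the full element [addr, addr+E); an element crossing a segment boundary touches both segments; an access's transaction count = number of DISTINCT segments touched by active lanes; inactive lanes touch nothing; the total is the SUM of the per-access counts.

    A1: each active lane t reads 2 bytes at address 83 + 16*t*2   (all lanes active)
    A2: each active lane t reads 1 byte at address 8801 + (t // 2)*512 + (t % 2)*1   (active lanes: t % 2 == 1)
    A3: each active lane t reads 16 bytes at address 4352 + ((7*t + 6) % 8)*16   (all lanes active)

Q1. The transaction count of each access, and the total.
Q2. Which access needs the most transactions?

A1: 3 transactions
A2: 4 transactions
A3: 1 transaction

Answer: 3,4,1; total 8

Answer: A2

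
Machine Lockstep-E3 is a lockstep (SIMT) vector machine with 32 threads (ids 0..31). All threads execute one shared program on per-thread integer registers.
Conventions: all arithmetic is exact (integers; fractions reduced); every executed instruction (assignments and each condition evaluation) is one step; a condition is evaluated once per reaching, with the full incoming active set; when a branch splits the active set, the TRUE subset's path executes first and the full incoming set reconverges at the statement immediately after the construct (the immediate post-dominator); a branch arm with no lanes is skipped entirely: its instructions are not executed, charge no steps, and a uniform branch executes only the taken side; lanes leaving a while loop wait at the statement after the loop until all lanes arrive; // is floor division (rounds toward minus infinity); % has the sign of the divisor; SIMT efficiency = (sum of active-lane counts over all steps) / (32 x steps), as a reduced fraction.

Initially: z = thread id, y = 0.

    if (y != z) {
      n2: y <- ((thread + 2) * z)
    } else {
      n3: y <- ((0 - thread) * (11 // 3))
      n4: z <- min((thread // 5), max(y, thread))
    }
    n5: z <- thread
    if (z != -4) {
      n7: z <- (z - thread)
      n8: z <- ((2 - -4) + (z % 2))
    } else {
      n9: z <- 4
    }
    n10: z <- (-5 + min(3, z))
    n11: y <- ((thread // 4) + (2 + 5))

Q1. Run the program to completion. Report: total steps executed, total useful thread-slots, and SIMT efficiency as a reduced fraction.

Answer: 10 steps, 257 useful, 257/320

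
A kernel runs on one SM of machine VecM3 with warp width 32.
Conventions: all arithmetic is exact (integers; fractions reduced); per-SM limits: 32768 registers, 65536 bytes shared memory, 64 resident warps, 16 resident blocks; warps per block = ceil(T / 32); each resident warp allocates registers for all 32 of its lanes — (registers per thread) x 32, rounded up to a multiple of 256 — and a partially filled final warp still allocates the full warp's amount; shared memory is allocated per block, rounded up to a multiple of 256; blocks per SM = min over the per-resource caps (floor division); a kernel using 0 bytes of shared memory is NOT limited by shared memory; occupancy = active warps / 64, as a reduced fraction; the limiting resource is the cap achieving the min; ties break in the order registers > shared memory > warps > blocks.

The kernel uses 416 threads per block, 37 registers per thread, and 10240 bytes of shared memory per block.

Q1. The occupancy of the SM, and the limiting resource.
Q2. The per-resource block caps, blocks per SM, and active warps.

Answer: occupancy 13/64, limited by registers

registers: 1 block
shared memory: 6 blocks
warps: 4 blocks
blocks: 16 blocks

Answer: 1 block, 13 active warps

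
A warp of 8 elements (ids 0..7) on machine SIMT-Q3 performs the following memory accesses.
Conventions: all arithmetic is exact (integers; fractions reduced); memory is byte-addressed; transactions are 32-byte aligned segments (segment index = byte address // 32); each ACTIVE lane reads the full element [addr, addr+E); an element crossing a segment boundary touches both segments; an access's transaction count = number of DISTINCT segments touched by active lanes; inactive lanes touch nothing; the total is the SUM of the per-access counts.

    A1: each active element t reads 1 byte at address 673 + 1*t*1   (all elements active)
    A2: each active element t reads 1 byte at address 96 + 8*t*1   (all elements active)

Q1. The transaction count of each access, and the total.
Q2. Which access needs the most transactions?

A1: 1 transaction
A2: 2 transactions

Answer: 1,2; total 3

Answer: A2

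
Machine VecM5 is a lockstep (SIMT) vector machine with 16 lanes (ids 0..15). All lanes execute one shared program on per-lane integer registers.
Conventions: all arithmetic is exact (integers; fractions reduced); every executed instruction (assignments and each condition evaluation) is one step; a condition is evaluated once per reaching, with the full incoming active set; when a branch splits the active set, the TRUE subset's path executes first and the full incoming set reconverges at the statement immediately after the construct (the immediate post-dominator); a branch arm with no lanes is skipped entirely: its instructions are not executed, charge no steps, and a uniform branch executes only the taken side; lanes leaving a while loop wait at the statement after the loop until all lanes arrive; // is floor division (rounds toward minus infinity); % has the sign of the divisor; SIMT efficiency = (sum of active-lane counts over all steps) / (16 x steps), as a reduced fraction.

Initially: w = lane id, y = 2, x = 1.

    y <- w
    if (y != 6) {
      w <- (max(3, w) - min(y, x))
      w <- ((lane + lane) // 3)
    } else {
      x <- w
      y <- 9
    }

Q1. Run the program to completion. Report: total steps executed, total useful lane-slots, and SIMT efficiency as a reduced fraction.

Answer: 6 steps, 64 useful, 2/3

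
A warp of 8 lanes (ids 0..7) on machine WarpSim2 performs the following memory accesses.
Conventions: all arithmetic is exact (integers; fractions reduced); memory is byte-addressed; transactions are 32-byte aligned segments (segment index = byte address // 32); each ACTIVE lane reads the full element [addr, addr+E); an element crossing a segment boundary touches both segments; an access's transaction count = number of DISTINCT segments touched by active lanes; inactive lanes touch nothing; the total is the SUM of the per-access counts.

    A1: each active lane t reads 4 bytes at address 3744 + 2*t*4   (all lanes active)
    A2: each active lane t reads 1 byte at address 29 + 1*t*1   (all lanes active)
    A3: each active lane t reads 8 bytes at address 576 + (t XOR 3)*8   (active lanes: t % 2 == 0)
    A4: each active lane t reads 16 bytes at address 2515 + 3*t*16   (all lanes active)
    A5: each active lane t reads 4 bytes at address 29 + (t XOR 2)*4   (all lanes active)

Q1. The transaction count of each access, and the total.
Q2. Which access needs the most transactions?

A1: 2 transactions
A2: 2 transactions
A3: 2 transactions
A4: 12 transactions
A5: 2 transactions

Answer: 2,2,2,12,2; total 20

Answer: A4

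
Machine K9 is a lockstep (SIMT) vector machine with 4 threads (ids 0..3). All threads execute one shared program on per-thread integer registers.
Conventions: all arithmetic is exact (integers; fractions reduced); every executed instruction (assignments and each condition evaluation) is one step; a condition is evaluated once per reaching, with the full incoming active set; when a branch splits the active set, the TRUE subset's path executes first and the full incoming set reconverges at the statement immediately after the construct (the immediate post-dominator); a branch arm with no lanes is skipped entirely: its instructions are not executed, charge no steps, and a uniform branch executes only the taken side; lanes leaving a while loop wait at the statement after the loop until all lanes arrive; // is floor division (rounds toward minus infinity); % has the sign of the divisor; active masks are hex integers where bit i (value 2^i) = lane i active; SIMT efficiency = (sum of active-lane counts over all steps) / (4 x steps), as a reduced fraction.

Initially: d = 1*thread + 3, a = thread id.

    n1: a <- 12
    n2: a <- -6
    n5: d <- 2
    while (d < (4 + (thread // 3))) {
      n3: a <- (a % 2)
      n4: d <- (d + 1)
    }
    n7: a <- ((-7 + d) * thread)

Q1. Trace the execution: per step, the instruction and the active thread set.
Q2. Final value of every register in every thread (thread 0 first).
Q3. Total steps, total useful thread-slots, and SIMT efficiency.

step 0: a <- 12                      0xf
step 1: a <- -6                      0xf
step 2: d <- 2                       0xf
step 3: eval (d < (4 + (thread // 3))) 0xf
step 4: a <- (a % 2)                 0xf
step 5: d <- (d + 1)                 0xf
step 6: eval (d < (4 + (thread // 3))) 0xf
step 7: a <- (a % 2)                 0xf
step 8: d <- (d + 1)                 0xf
step 9: eval (d < (4 + (thread // 3))) 0xf
step 10: a <- (a % 2)                 0x8
step 11: d <- (d + 1)                 0x8
step 12: eval (d < (4 + (thread // 3))) 0x8
step 13: a <- ((-7 + d) * thread)     0xf

Answer: 14 steps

d: 4,4,4,5
a: 0,-3,-6,-6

steps = 14; useful = 47; efficiency = 47/56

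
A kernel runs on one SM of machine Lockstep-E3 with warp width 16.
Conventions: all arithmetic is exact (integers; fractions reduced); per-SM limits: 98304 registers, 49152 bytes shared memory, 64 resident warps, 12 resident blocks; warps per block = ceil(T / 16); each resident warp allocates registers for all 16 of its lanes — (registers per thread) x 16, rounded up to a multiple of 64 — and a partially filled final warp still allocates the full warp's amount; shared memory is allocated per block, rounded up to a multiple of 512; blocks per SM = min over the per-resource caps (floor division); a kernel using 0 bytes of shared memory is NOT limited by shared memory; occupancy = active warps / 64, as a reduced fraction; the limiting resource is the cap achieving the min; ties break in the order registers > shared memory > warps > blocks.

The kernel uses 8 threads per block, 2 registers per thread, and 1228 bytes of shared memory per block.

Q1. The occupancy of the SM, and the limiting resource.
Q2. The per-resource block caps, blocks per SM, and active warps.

Answer: occupancy 3/16, limited by blocks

registers: 1536 blocks
shared memory: 32 blocks
warps: 64 blocks
blocks: 12 blocks

Answer: 12 blocks, 12 active warps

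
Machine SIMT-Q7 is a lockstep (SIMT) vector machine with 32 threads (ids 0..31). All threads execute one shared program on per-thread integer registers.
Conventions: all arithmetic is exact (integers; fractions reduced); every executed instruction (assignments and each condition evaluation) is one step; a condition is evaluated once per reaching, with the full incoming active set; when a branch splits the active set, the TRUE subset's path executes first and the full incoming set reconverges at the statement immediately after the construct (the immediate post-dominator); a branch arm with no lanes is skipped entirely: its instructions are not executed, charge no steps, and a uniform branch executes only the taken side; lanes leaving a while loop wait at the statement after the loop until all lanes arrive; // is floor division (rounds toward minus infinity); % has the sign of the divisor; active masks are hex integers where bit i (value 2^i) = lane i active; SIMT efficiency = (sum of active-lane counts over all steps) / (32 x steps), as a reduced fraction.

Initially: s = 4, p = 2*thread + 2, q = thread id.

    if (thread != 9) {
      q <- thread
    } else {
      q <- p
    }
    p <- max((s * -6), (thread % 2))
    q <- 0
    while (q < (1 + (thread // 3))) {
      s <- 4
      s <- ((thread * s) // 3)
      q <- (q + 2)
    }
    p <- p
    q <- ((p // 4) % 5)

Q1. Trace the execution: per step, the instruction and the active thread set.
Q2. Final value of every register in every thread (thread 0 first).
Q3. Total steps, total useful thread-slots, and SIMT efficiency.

step 0: eval (thread != 9)           0xffffffff
step 1: q <- thread                  0xfffffdff
step 2: q <- p                       0x00000200
step 3: p <- max((s * -6), (thread % 2)) 0xffffffff
step 4: q <- 0                       0xffffffff
step 5: eval (q < (1 + (thread // 3))) 0xffffffff
step 6: s <- 4                       0xffffffff
step 7: s <- ((thread * s) // 3)     0xffffffff
step 8: q <- (q + 2)                 0xffffffff
step 9: eval (q < (1 + (thread // 3))) 0xffffffff
step 10: s <- 4                       0xffffffc0
step 11: s <- ((thread * s) // 3)     0xffffffc0
step 12: q <- (q + 2)                 0xffffffc0
step 13: eval (q < (1 + (thread // 3))) 0xffffffc0
step 14: s <- 4                       0xfffff000
step 15: s <- ((thread * s) // 3)     0xfffff000
step 16: q <- (q + 2)                 0xfffff000
step 17: eval (q < (1 + (thread // 3))) 0xfffff000
step 18: s <- 4                       0xfffc0000
step 19: s <- ((thread * s) // 3)     0xfffc0000
step 20: q <- (q + 2)                 0xfffc0000
step 21: eval (q < (1 + (thread // 3))) 0xfffc0000
step 22: s <- 4                       0xff000000
step 23: s <- ((thread * s) // 3)     0xff000000
step 24: q <- (q + 2)                 0xff000000
step 25: eval (q < (1 + (thread // 3))) 0xff000000
step 26: s <- 4                       0xc0000000
step 27: s <- ((thread * s) // 3)     0xc0000000
step 28: q <- (q + 2)                 0xc0000000
step 29: eval (q < (1 + (thread // 3))) 0xc0000000
step 30: p <- p                       0xffffffff
step 31: q <- ((p // 4) % 5)          0xffffffff

Answer: 32 steps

s: 0,1,2,4,5,6,8,9,10,12,13,14,16,17,18,20,21,22,24,25,26,28,29,30,32,33,34,36,37,38,40,41
p: 0,1,0,1,0,1,0,1,0,1,0,1,0,1,0,1,0,1,0,1,0,1,0,1,0,1,0,1,0,1,0,1
q: 0,0,0,0,0,0,0,0,0,0,0,0,0,0,0,0,0,0,0,0,0,0,0,0,0,0,0,0,0,0,0,0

steps = 32; useful = 632; efficiency = 632/1024 = 79/128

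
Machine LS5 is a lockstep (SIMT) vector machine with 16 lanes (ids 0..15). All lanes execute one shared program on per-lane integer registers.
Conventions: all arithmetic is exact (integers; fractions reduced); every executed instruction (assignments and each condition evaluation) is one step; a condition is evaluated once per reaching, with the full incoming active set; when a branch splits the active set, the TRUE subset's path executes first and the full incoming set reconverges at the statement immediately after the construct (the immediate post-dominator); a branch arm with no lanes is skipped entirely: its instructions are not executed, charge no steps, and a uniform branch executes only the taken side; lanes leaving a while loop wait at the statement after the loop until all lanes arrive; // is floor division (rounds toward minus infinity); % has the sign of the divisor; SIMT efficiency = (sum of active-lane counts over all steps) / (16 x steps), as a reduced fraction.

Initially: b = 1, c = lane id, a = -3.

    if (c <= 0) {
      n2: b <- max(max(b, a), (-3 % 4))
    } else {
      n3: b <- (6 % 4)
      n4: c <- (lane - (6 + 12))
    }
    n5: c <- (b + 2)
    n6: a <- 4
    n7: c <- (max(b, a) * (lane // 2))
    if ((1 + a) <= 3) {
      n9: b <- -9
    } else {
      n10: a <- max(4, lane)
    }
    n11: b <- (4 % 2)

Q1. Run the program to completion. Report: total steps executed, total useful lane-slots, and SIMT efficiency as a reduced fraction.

Answer: 10 steps, 143 useful, 143/160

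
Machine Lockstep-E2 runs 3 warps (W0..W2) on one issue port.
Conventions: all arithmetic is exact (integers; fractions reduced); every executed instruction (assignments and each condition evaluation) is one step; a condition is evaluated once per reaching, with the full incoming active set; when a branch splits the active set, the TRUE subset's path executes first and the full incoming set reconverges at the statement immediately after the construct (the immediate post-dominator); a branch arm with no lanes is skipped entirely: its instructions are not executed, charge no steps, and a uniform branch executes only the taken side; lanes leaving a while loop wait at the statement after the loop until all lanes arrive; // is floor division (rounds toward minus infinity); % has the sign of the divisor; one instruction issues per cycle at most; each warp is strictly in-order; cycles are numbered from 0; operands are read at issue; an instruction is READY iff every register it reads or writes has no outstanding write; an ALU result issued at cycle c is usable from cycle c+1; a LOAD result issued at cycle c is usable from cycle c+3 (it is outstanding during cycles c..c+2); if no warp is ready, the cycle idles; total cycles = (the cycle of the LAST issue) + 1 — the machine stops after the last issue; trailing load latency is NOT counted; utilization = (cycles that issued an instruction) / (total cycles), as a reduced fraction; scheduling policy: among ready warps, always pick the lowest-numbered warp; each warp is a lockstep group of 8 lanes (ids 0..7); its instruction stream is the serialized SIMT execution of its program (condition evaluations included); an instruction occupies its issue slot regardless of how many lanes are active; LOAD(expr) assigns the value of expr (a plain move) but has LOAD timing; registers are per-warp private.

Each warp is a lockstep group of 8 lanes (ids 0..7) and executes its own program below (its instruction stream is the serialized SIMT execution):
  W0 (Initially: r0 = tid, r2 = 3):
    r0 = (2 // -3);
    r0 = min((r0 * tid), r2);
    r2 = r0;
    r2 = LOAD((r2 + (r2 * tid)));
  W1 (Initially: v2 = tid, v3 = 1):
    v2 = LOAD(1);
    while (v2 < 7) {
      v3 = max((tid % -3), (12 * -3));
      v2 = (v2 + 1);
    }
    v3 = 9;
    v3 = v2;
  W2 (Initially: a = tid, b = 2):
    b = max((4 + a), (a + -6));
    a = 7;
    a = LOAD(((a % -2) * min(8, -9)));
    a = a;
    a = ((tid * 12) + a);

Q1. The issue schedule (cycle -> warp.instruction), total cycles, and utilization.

cycle 0: W0.I0
cycle 1: W0.I1
cycle 2: W0.I2
cycle 3: W0.I3
cycle 4: W1.I0
cycle 5: W2.I0
cycle 6: W2.I1
cycle 7: W1.I1
cycle 8: W1.I2
cycle 9: W1.I3
cycle 10: W1.I4
cycle 11: W1.I5
cycle 12: W1.I6
cycle 13: W1.I7
cycle 14: W1.I8
cycle 15: W1.I9
cycle 16: W1.I10
cycle 17: W1.I11
cycle 18: W1.I12
cycle 19: W1.I13
cycle 20: W1.I14
cycle 21: W1.I15
cycle 22: W1.I16
cycle 23: W1.I17
cycle 24: W1.I18
cycle 25: W1.I19
cycle 26: W1.I20
cycle 27: W1.I21
cycle 28: W2.I2
cycle 29: idle
cycle 30: idle
cycle 31: W2.I3
cycle 32: W2.I4

Answer: 33 cycles, utilization 31/33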